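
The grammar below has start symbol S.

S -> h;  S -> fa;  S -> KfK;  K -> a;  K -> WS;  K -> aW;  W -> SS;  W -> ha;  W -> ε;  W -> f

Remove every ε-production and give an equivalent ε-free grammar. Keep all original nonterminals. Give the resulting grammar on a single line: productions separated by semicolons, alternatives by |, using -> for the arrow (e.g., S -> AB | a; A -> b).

S -> h | fa | KfK; K -> S | a | WS | aW; W -> f | SS | ha

Nullable set: {W}.
K -> WS: W nullable, giving S | WS.
K -> aW: W nullable, giving a | aW.
Drop W -> ε.
Unchanged (no nullable symbols): S -> KfK; S -> fa; S -> h; K -> a; W -> SS; W -> f; W -> ha.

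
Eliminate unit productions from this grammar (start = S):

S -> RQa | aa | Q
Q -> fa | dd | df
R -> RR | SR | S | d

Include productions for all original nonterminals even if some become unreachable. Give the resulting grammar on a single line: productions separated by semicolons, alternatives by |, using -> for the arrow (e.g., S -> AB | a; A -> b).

S -> aa | dd | df | fa | RQa; Q -> dd | df | fa; R -> d | RR | SR | aa | dd | df | fa | RQa

Unit productions: R->S, S->Q.
Unit pairs (A ⇒* B via units): (R,Q), (R,S), (S,Q).
S: inherits non-unit rules of {Q, S} → RQa | aa | dd | df | fa.
Q: inherits non-unit rules of {Q} → dd | df | fa.
R: inherits non-unit rules of {Q, R, S} → RQa | RR | SR | aa | d | dd | df | fa.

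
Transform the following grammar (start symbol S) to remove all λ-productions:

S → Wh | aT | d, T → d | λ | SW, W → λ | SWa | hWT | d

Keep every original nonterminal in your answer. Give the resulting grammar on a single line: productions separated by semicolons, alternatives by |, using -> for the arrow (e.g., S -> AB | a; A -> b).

S -> a | d | h | Wh | aT; T -> S | d | SW; W -> d | h | Sa | hT | hW | SWa | hWT

Nullable set: {T, W}.
S -> Wh: W nullable, giving Wh | h.
S -> aT: T nullable, giving a | aT.
Drop T -> λ.
T -> SW: W nullable, giving S | SW.
Drop W -> λ.
W -> SWa: W nullable, giving SWa | Sa.
W -> hWT: W, T nullable, giving h | hT | hW | hWT.
Unchanged (no nullable symbols): S -> d; T -> d; W -> d.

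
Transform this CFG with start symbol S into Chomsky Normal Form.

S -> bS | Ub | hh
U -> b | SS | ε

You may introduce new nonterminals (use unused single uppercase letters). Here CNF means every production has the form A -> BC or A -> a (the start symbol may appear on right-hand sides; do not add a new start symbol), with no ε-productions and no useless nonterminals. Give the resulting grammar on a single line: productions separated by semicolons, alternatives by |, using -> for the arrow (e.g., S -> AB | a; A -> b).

S -> b | AS | BB | UA; A -> b; B -> h; U -> b | SS

Nullable: {U}; after ε-elimination: S -> b | Ub | bS | hh; U -> b | SS.
No unit productions to eliminate.
TERM: introduce A -> b, B -> h and substitute in every rule of length ≥2.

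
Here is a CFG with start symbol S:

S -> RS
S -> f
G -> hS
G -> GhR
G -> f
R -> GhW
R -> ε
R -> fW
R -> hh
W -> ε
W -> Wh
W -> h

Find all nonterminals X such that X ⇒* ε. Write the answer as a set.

{R, W}

Directly nullable (have an ε-rule): {R, W}.
Not nullable: G, S — each has a terminal in every rule's right-hand side or depends on a non-nullable symbol.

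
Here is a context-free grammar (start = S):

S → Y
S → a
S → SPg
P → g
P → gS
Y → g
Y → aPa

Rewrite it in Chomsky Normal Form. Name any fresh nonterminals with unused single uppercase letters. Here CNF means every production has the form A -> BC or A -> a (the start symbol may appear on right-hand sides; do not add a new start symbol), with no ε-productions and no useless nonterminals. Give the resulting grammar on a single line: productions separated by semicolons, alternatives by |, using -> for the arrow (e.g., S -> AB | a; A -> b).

S -> a | g | BC | SD; A -> g; B -> a; C -> PB; D -> PA; P -> g | AS

No ε-productions.
After unit-elimination: S -> a | g | SPg | aPa; P -> g | gS; Y -> g | aPa.
TERM: introduce B -> a, A -> g and substitute in every rule of length ≥2.
BIN: S -> BPB becomes S -> BC, C -> PB; S -> SPA becomes S -> SD, D -> PA; Y -> BPB becomes Y -> BE, E -> PB.
Drop unreachable/unproductive: Y.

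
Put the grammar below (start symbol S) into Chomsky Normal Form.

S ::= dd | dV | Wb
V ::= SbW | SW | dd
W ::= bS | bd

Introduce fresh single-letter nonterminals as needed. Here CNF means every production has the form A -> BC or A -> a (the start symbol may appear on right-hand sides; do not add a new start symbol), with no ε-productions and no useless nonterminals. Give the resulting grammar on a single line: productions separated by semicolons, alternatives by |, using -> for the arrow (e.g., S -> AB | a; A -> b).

S -> BB | BV | WA; A -> b; B -> d; C -> AW; V -> BB | SC | SW; W -> AB | AS

No ε-productions.
No unit productions to eliminate.
TERM: introduce A -> b, B -> d and substitute in every rule of length ≥2.
BIN: V -> SAW becomes V -> SC, C -> AW.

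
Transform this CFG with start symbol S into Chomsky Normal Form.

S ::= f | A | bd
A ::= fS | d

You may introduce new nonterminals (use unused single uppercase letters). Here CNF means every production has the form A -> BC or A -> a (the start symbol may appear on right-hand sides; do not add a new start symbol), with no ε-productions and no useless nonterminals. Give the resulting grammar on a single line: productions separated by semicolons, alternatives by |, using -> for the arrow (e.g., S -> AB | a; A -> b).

No ε-productions.
After unit-elimination: S -> d | f | bd | fS; A -> d | fS.
TERM: introduce C -> b, D -> d, B -> f and substitute in every rule of length ≥2.
Drop unreachable/unproductive: A.

S -> d | f | BS | CD; B -> f; C -> b; D -> d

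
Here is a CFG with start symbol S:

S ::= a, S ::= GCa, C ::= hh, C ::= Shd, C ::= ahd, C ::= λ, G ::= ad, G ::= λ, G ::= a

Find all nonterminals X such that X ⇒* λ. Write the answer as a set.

{C, G}

Directly nullable (have an ε-rule): {C, G}.
Not nullable: S — each has a terminal in every rule's right-hand side or depends on a non-nullable symbol.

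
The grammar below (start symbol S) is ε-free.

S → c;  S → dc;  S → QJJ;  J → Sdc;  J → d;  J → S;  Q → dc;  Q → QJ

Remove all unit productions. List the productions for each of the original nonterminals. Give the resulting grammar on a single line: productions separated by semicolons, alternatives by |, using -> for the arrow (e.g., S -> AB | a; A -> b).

Unit productions: J->S.
Unit pairs (A ⇒* B via units): (J,S).
S: inherits non-unit rules of {S} → QJJ | c | dc.
J: inherits non-unit rules of {J, S} → QJJ | Sdc | c | d | dc.
Q: inherits non-unit rules of {Q} → QJ | dc.

S -> c | dc | QJJ; J -> c | d | dc | QJJ | Sdc; Q -> QJ | dc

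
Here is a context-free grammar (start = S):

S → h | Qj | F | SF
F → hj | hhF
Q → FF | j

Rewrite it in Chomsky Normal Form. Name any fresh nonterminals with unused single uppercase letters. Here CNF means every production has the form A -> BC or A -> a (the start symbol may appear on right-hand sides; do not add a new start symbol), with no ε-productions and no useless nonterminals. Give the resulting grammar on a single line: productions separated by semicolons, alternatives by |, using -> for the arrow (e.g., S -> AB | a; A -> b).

S -> h | AB | AD | QB | SF; A -> h; B -> j; C -> AF; D -> AF; F -> AB | AC; Q -> j | FF

No ε-productions.
After unit-elimination: S -> h | Qj | SF | hj | hhF; F -> hj | hhF; Q -> j | FF.
TERM: introduce A -> h, B -> j and substitute in every rule of length ≥2.
BIN: F -> AAF becomes F -> AC, C -> AF; S -> AAF becomes S -> AD, D -> AF.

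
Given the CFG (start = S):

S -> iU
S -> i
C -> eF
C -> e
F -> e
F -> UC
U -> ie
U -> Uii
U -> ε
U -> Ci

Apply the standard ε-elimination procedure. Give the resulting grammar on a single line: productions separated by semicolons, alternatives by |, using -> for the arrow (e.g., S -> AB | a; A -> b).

S -> i | iU; C -> e | eF; F -> C | e | UC; U -> Ci | ie | ii | Uii

Nullable set: {U}.
S -> iU: U nullable, giving i | iU.
F -> UC: U nullable, giving C | UC.
Drop U -> ε.
U -> Uii: U nullable, giving Uii | ii.
Unchanged (no nullable symbols): S -> i; C -> e; C -> eF; F -> e; U -> Ci; U -> ie.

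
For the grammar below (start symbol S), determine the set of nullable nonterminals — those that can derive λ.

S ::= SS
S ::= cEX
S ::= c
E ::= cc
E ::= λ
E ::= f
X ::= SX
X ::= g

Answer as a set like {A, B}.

{E}

Directly nullable (have an ε-rule): {E}.
Not nullable: S, X — each has a terminal in every rule's right-hand side or depends on a non-nullable symbol.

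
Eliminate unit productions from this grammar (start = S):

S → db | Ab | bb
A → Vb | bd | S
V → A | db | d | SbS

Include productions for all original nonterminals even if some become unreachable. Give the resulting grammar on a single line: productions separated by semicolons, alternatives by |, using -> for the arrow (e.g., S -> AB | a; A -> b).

Unit productions: A->S, V->A.
Unit pairs (A ⇒* B via units): (A,S), (V,A), (V,S).
S: inherits non-unit rules of {S} → Ab | bb | db.
A: inherits non-unit rules of {A, S} → Ab | Vb | bb | bd | db.
V: inherits non-unit rules of {A, S, V} → Ab | SbS | Vb | bb | bd | d | db.

S -> Ab | bb | db; A -> Ab | Vb | bb | bd | db; V -> d | Ab | Vb | bb | bd | db | SbS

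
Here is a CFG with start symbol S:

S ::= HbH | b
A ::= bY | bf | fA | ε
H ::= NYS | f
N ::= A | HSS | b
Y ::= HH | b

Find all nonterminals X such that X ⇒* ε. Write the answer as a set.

Directly nullable (have an ε-rule): {A}.
N is nullable via N -> A (every symbol on the right is already known nullable).
Not nullable: H, S, Y — each has a terminal in every rule's right-hand side or depends on a non-nullable symbol.

{A, N}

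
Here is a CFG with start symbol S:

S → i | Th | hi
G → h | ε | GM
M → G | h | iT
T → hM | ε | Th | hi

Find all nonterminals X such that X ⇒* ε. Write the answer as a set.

Directly nullable (have an ε-rule): {G, T}.
M is nullable via M -> G (every symbol on the right is already known nullable).
Not nullable: S — each has a terminal in every rule's right-hand side or depends on a non-nullable symbol.

{G, M, T}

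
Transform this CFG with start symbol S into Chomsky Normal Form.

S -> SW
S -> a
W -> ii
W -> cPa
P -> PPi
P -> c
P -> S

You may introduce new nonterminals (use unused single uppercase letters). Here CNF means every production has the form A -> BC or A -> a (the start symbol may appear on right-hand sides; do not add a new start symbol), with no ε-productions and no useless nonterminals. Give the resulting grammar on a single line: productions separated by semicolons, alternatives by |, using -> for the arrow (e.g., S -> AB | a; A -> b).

No ε-productions.
After unit-elimination: S -> a | SW; P -> a | c | SW | PPi; W -> ii | cPa.
TERM: introduce C -> a, B -> c, A -> i and substitute in every rule of length ≥2.
BIN: P -> PPA becomes P -> PD, D -> PA; W -> BPC becomes W -> BE, E -> PC.

S -> a | SW; A -> i; B -> c; C -> a; D -> PA; E -> PC; P -> a | c | PD | SW; W -> AA | BE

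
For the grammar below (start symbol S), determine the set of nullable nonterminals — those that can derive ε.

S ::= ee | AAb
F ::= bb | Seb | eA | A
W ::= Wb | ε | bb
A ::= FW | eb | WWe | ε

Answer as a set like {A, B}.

Directly nullable (have an ε-rule): {A, W}.
F is nullable via F -> A (every symbol on the right is already known nullable).
Not nullable: S — each has a terminal in every rule's right-hand side or depends on a non-nullable symbol.

{A, F, W}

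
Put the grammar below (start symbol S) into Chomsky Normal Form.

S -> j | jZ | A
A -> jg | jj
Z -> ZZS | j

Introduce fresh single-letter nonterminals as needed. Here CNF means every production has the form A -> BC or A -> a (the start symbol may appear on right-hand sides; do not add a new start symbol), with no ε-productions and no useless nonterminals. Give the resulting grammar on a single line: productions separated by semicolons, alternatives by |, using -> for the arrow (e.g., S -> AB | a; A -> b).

S -> j | BB | BC | BZ; B -> j; C -> g; D -> ZS; Z -> j | ZD

No ε-productions.
After unit-elimination: S -> j | jZ | jg | jj; A -> jg | jj; Z -> j | ZZS.
TERM: introduce C -> g, B -> j and substitute in every rule of length ≥2.
BIN: Z -> ZZS becomes Z -> ZD, D -> ZS.
Drop unreachable/unproductive: A.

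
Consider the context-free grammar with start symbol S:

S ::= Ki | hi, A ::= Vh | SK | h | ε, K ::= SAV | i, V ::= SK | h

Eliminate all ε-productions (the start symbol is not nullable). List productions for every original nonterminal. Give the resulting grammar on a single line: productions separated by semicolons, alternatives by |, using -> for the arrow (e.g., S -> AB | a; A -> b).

Nullable set: {A}.
Drop A -> ε.
K -> SAV: A nullable, giving SAV | SV.
Unchanged (no nullable symbols): S -> Ki; S -> hi; A -> SK; A -> Vh; A -> h; K -> i; V -> SK; V -> h.

S -> Ki | hi; A -> h | SK | Vh; K -> i | SV | SAV; V -> h | SK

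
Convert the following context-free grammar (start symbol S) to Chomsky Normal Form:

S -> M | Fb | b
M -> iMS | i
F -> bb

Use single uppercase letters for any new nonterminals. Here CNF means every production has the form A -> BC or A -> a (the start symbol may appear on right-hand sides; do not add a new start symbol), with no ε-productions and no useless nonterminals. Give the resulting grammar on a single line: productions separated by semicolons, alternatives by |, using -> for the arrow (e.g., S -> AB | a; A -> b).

No ε-productions.
After unit-elimination: S -> b | i | Fb | iMS; F -> bb; M -> i | iMS.
TERM: introduce A -> b, B -> i and substitute in every rule of length ≥2.
BIN: M -> BMS becomes M -> BC, C -> MS; S -> BMS becomes S -> BD, D -> MS.

S -> b | i | BD | FA; A -> b; B -> i; C -> MS; D -> MS; F -> AA; M -> i | BC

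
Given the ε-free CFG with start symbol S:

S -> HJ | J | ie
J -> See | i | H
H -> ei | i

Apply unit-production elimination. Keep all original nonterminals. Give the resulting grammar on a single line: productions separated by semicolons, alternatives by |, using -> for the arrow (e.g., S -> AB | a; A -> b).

S -> i | HJ | ei | ie | See; H -> i | ei; J -> i | ei | See

Unit productions: J->H, S->J.
Unit pairs (A ⇒* B via units): (J,H), (S,H), (S,J).
S: inherits non-unit rules of {H, J, S} → HJ | See | ei | i | ie.
H: inherits non-unit rules of {H} → ei | i.
J: inherits non-unit rules of {H, J} → See | ei | i.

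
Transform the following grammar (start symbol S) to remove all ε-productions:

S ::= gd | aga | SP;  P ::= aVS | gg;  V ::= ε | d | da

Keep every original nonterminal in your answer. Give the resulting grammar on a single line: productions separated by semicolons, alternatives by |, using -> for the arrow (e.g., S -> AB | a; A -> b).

S -> SP | gd | aga; P -> aS | gg | aVS; V -> d | da

Nullable set: {V}.
P -> aVS: V nullable, giving aS | aVS.
Drop V -> ε.
Unchanged (no nullable symbols): S -> SP; S -> aga; S -> gd; P -> gg; V -> d; V -> da.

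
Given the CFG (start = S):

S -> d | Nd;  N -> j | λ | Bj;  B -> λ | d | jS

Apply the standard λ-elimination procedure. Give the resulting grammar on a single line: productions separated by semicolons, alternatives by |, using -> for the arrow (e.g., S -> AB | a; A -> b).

Nullable set: {B, N}.
S -> Nd: N nullable, giving Nd | d.
Drop B -> λ.
Drop N -> λ.
N -> Bj: B nullable, giving Bj | j.
Unchanged (no nullable symbols): S -> d; B -> d; B -> jS; N -> j.

S -> d | Nd; B -> d | jS; N -> j | Bj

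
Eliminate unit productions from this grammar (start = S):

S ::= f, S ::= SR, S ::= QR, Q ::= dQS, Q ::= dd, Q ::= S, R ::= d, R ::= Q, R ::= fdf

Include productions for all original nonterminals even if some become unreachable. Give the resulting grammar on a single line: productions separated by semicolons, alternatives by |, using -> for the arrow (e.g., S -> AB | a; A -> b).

Unit productions: Q->S, R->Q.
Unit pairs (A ⇒* B via units): (Q,S), (R,Q), (R,S).
S: inherits non-unit rules of {S} → QR | SR | f.
Q: inherits non-unit rules of {Q, S} → QR | SR | dQS | dd | f.
R: inherits non-unit rules of {Q, R, S} → QR | SR | d | dQS | dd | f | fdf.

S -> f | QR | SR; Q -> f | QR | SR | dd | dQS; R -> d | f | QR | SR | dd | dQS | fdf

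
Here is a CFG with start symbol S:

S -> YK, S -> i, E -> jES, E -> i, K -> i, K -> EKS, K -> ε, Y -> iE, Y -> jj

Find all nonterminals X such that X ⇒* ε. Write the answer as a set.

Directly nullable (have an ε-rule): {K}.
Not nullable: E, S, Y — each has a terminal in every rule's right-hand side or depends on a non-nullable symbol.

{K}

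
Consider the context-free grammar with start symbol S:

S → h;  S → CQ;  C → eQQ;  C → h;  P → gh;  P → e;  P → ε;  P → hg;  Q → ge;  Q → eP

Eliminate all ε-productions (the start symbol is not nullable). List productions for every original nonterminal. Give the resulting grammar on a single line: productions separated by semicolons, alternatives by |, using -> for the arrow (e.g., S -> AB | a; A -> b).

Nullable set: {P}.
Drop P -> ε.
Q -> eP: P nullable, giving e | eP.
Unchanged (no nullable symbols): S -> CQ; S -> h; C -> eQQ; C -> h; P -> e; P -> gh; P -> hg; Q -> ge.

S -> h | CQ; C -> h | eQQ; P -> e | gh | hg; Q -> e | eP | ge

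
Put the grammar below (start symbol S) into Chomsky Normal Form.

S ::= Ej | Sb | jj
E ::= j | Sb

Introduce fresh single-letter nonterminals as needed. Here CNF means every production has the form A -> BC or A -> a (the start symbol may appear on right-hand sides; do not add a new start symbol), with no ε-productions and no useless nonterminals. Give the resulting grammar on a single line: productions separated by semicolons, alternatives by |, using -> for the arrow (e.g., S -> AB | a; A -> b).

S -> BB | EB | SA; A -> b; B -> j; E -> j | SA

No ε-productions.
No unit productions to eliminate.
TERM: introduce A -> b, B -> j and substitute in every rule of length ≥2.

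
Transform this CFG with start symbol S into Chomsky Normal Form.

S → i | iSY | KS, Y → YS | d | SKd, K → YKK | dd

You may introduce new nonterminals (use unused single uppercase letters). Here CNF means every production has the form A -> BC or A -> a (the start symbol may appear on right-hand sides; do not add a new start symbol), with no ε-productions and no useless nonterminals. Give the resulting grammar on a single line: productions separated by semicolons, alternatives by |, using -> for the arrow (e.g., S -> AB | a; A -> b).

No ε-productions.
No unit productions to eliminate.
TERM: introduce A -> d, B -> i and substitute in every rule of length ≥2.
BIN: K -> YKK becomes K -> YC, C -> KK; S -> BSY becomes S -> BD, D -> SY; Y -> SKA becomes Y -> SE, E -> KA.

S -> i | BD | KS; A -> d; B -> i; C -> KK; D -> SY; E -> KA; K -> AA | YC; Y -> d | SE | YS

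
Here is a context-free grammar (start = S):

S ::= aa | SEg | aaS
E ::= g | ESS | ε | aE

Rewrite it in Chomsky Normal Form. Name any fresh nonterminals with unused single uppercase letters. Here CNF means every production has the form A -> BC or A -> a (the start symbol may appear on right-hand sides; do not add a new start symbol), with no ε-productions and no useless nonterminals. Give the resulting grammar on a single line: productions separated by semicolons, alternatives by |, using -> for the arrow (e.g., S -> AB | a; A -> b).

Nullable: {E}; after ε-elimination: S -> Sg | aa | SEg | aaS; E -> a | g | SS | aE | ESS.
No unit productions to eliminate.
TERM: introduce A -> a, B -> g and substitute in every rule of length ≥2.
BIN: E -> ESS becomes E -> EC, C -> SS; S -> AAS becomes S -> AD, D -> AS; S -> SEB becomes S -> SF, F -> EB.

S -> AA | AD | SB | SF; A -> a; B -> g; C -> SS; D -> AS; E -> a | g | AE | EC | SS; F -> EB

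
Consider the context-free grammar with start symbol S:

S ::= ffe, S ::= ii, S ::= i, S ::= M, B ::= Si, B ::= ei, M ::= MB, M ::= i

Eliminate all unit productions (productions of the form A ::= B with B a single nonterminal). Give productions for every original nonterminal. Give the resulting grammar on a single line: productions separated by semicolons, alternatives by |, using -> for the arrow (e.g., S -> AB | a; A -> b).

S -> i | MB | ii | ffe; B -> Si | ei; M -> i | MB

Unit productions: S->M.
Unit pairs (A ⇒* B via units): (S,M).
S: inherits non-unit rules of {M, S} → MB | ffe | i | ii.
B: inherits non-unit rules of {B} → Si | ei.
M: inherits non-unit rules of {M} → MB | i.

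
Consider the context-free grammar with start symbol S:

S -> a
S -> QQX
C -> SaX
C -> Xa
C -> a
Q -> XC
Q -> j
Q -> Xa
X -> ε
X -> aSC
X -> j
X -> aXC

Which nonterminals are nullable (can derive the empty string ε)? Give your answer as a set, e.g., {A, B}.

{X}

Directly nullable (have an ε-rule): {X}.
Not nullable: C, Q, S — each has a terminal in every rule's right-hand side or depends on a non-nullable symbol.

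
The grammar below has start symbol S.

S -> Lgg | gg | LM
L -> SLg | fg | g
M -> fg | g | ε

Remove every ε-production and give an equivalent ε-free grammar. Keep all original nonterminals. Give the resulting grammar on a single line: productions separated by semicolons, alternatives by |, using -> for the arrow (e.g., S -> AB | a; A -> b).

S -> L | LM | gg | Lgg; L -> g | fg | SLg; M -> g | fg

Nullable set: {M}.
S -> LM: M nullable, giving L | LM.
Drop M -> ε.
Unchanged (no nullable symbols): S -> Lgg; S -> gg; L -> SLg; L -> fg; L -> g; M -> fg; M -> g.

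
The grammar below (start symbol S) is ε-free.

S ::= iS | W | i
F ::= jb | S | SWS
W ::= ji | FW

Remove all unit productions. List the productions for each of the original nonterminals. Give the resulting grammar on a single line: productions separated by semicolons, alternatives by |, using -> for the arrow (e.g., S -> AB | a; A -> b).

Unit productions: F->S, S->W.
Unit pairs (A ⇒* B via units): (F,S), (F,W), (S,W).
S: inherits non-unit rules of {S, W} → FW | i | iS | ji.
F: inherits non-unit rules of {F, S, W} → FW | SWS | i | iS | jb | ji.
W: inherits non-unit rules of {W} → FW | ji.

S -> i | FW | iS | ji; F -> i | FW | iS | jb | ji | SWS; W -> FW | ji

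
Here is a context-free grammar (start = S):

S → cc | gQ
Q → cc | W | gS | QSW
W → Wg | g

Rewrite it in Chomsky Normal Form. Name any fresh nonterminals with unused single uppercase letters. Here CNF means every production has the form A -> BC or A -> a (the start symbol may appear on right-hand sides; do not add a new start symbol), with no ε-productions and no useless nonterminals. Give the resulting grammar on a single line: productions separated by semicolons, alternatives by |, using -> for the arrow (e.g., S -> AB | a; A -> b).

No ε-productions.
After unit-elimination: S -> cc | gQ; Q -> g | Wg | cc | gS | QSW; W -> g | Wg.
TERM: introduce B -> c, A -> g and substitute in every rule of length ≥2.
BIN: Q -> QSW becomes Q -> QC, C -> SW.

S -> AQ | BB; A -> g; B -> c; C -> SW; Q -> g | AS | BB | QC | WA; W -> g | WA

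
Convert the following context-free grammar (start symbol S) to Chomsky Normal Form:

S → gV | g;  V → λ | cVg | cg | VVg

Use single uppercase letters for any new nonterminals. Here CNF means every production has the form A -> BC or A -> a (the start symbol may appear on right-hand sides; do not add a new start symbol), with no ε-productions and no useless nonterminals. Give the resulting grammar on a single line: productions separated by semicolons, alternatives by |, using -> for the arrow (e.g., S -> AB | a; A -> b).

Nullable: {V}; after ε-elimination: S -> g | gV; V -> g | Vg | cg | VVg | cVg.
No unit productions to eliminate.
TERM: introduce B -> c, A -> g and substitute in every rule of length ≥2.
BIN: V -> BVA becomes V -> BC, C -> VA; V -> VVA becomes V -> VD, D -> VA.

S -> g | AV; A -> g; B -> c; C -> VA; D -> VA; V -> g | BA | BC | VA | VD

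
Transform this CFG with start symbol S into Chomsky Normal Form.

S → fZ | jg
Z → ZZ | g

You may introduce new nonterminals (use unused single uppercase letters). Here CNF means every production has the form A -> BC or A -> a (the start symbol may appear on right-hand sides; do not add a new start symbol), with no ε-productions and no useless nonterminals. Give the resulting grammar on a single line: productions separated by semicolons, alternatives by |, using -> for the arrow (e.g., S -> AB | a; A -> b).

No ε-productions.
No unit productions to eliminate.
TERM: introduce A -> f, C -> g, B -> j and substitute in every rule of length ≥2.

S -> AZ | BC; A -> f; B -> j; C -> g; Z -> g | ZZ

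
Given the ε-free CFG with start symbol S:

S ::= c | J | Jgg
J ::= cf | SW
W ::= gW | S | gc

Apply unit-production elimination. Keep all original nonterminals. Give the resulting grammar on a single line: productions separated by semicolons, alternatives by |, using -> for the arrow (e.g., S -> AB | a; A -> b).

S -> c | SW | cf | Jgg; J -> SW | cf; W -> c | SW | cf | gW | gc | Jgg

Unit productions: S->J, W->S.
Unit pairs (A ⇒* B via units): (S,J), (W,J), (W,S).
S: inherits non-unit rules of {J, S} → Jgg | SW | c | cf.
J: inherits non-unit rules of {J} → SW | cf.
W: inherits non-unit rules of {J, S, W} → Jgg | SW | c | cf | gW | gc.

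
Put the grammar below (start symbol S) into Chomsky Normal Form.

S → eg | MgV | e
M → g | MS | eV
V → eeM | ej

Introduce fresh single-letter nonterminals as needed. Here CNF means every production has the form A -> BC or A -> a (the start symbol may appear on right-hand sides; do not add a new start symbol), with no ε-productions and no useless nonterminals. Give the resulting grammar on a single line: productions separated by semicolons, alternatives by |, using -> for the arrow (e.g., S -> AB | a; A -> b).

No ε-productions.
No unit productions to eliminate.
TERM: introduce A -> e, B -> g, C -> j and substitute in every rule of length ≥2.
BIN: S -> MBV becomes S -> MD, D -> BV; V -> AAM becomes V -> AE, E -> AM.

S -> e | AB | MD; A -> e; B -> g; C -> j; D -> BV; E -> AM; M -> g | AV | MS; V -> AC | AE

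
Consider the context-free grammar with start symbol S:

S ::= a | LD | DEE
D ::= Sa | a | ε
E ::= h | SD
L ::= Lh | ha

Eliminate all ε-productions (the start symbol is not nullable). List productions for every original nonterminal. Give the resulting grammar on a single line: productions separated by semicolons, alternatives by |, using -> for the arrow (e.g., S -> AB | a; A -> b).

S -> L | a | EE | LD | DEE; D -> a | Sa; E -> S | h | SD; L -> Lh | ha

Nullable set: {D}.
S -> DEE: D nullable, giving DEE | EE.
S -> LD: D nullable, giving L | LD.
Drop D -> ε.
E -> SD: D nullable, giving S | SD.
Unchanged (no nullable symbols): S -> a; D -> Sa; D -> a; E -> h; L -> Lh; L -> ha.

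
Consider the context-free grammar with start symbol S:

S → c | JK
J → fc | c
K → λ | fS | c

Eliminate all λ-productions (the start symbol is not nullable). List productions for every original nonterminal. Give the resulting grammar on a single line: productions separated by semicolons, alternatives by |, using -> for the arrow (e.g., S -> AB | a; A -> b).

Nullable set: {K}.
S -> JK: K nullable, giving J | JK.
Drop K -> λ.
Unchanged (no nullable symbols): S -> c; J -> c; J -> fc; K -> c; K -> fS.

S -> J | c | JK; J -> c | fc; K -> c | fS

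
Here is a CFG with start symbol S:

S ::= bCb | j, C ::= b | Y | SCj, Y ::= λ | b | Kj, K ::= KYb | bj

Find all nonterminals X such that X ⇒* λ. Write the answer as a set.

{C, Y}

Directly nullable (have an ε-rule): {Y}.
C is nullable via C -> Y (every symbol on the right is already known nullable).
Not nullable: K, S — each has a terminal in every rule's right-hand side or depends on a non-nullable symbol.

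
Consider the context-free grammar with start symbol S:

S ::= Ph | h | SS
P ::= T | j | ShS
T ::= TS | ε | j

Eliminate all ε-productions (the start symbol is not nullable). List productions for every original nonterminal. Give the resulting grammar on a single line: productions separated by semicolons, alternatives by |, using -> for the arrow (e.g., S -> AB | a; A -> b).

Nullable set: {P, T}.
S -> Ph: P nullable, giving Ph | h.
P -> T: T nullable, giving T.
Drop T -> ε.
T -> TS: T nullable, giving S | TS.
Unchanged (no nullable symbols): S -> SS; S -> h; P -> ShS; P -> j; T -> j.

S -> h | Ph | SS; P -> T | j | ShS; T -> S | j | TS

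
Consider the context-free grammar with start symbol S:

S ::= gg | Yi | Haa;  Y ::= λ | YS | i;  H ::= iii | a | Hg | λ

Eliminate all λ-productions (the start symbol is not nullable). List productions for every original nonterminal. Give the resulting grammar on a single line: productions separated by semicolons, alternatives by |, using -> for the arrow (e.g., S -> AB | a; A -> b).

S -> i | Yi | aa | gg | Haa; H -> a | g | Hg | iii; Y -> S | i | YS

Nullable set: {H, Y}.
S -> Haa: H nullable, giving Haa | aa.
S -> Yi: Y nullable, giving Yi | i.
Drop H -> λ.
H -> Hg: H nullable, giving Hg | g.
Drop Y -> λ.
Y -> YS: Y nullable, giving S | YS.
Unchanged (no nullable symbols): S -> gg; H -> a; H -> iii; Y -> i.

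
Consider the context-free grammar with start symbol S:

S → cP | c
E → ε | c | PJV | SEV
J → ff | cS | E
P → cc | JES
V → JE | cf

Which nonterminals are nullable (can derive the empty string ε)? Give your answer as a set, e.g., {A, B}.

{E, J, V}

Directly nullable (have an ε-rule): {E}.
J is nullable via J -> E (every symbol on the right is already known nullable).
V is nullable via V -> JE (every symbol on the right is already known nullable).
Not nullable: P, S — each has a terminal in every rule's right-hand side or depends on a non-nullable symbol.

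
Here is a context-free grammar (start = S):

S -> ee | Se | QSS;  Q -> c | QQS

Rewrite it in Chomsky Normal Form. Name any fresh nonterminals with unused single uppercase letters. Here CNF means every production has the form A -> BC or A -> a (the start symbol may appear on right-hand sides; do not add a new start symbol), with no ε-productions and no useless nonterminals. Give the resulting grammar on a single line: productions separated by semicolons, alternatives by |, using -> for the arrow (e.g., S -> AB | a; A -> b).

S -> AA | QC | SA; A -> e; B -> QS; C -> SS; Q -> c | QB

No ε-productions.
No unit productions to eliminate.
TERM: introduce A -> e and substitute in every rule of length ≥2.
BIN: Q -> QQS becomes Q -> QB, B -> QS; S -> QSS becomes S -> QC, C -> SS.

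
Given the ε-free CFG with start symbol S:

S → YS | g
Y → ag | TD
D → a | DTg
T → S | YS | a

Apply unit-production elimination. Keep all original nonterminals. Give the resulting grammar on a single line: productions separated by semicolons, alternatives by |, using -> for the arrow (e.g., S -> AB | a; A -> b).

S -> g | YS; D -> a | DTg; T -> a | g | YS; Y -> TD | ag

Unit productions: T->S.
Unit pairs (A ⇒* B via units): (T,S).
S: inherits non-unit rules of {S} → YS | g.
D: inherits non-unit rules of {D} → DTg | a.
T: inherits non-unit rules of {S, T} → YS | a | g.
Y: inherits non-unit rules of {Y} → TD | ag.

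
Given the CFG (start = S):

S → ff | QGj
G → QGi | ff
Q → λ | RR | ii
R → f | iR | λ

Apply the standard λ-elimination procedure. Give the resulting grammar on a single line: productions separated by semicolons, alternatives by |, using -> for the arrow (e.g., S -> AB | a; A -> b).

S -> Gj | ff | QGj; G -> Gi | ff | QGi; Q -> R | RR | ii; R -> f | i | iR

Nullable set: {Q, R}.
S -> QGj: Q nullable, giving Gj | QGj.
G -> QGi: Q nullable, giving Gi | QGi.
Drop Q -> λ.
Q -> RR: R, R nullable, giving R | RR.
Drop R -> λ.
R -> iR: R nullable, giving i | iR.
Unchanged (no nullable symbols): S -> ff; G -> ff; Q -> ii; R -> f.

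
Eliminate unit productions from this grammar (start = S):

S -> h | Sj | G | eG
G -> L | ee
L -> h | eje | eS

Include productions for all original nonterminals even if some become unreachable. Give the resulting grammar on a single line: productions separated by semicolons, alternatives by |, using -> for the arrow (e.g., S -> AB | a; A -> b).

S -> h | Sj | eG | eS | ee | eje; G -> h | eS | ee | eje; L -> h | eS | eje

Unit productions: G->L, S->G.
Unit pairs (A ⇒* B via units): (G,L), (S,G), (S,L).
S: inherits non-unit rules of {G, L, S} → Sj | eG | eS | ee | eje | h.
G: inherits non-unit rules of {G, L} → eS | ee | eje | h.
L: inherits non-unit rules of {L} → eS | eje | h.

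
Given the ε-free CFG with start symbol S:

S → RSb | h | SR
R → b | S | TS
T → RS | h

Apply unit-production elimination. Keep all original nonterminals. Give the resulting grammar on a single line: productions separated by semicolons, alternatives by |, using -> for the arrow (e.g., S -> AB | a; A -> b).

S -> h | SR | RSb; R -> b | h | SR | TS | RSb; T -> h | RS

Unit productions: R->S.
Unit pairs (A ⇒* B via units): (R,S).
S: inherits non-unit rules of {S} → RSb | SR | h.
R: inherits non-unit rules of {R, S} → RSb | SR | TS | b | h.
T: inherits non-unit rules of {T} → RS | h.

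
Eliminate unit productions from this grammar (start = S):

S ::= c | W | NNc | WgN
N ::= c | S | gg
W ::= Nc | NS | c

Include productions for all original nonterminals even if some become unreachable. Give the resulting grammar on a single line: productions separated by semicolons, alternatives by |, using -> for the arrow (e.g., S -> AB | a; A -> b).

S -> c | NS | Nc | NNc | WgN; N -> c | NS | Nc | gg | NNc | WgN; W -> c | NS | Nc

Unit productions: N->S, S->W.
Unit pairs (A ⇒* B via units): (N,S), (N,W), (S,W).
S: inherits non-unit rules of {S, W} → NNc | NS | Nc | WgN | c.
N: inherits non-unit rules of {N, S, W} → NNc | NS | Nc | WgN | c | gg.
W: inherits non-unit rules of {W} → NS | Nc | c.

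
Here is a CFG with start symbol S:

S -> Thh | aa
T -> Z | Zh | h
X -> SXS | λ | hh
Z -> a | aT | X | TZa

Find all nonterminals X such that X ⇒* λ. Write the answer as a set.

Directly nullable (have an ε-rule): {X}.
Z is nullable via Z -> X (every symbol on the right is already known nullable).
T is nullable via T -> Z (every symbol on the right is already known nullable).
Not nullable: S — each has a terminal in every rule's right-hand side or depends on a non-nullable symbol.

{T, X, Z}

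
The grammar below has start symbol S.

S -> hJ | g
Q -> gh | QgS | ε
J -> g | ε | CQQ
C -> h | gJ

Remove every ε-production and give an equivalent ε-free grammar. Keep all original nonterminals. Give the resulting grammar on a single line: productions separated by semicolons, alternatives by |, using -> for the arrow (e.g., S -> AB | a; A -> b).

S -> g | h | hJ; C -> g | h | gJ; J -> C | g | CQ | CQQ; Q -> gS | gh | QgS

Nullable set: {J, Q}.
S -> hJ: J nullable, giving h | hJ.
C -> gJ: J nullable, giving g | gJ.
Drop J -> ε.
J -> CQQ: Q, Q nullable, giving C | CQ | CQQ.
Drop Q -> ε.
Q -> QgS: Q nullable, giving QgS | gS.
Unchanged (no nullable symbols): S -> g; C -> h; J -> g; Q -> gh.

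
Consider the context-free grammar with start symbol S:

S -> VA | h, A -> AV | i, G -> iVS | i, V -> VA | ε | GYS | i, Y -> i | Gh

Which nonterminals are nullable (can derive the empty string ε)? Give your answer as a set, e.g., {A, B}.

Directly nullable (have an ε-rule): {V}.
Not nullable: A, G, S, Y — each has a terminal in every rule's right-hand side or depends on a non-nullable symbol.

{V}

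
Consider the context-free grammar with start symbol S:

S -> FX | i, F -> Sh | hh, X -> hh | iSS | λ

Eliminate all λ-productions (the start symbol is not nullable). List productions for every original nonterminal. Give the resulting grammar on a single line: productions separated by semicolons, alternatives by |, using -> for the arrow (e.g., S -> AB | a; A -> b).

S -> F | i | FX; F -> Sh | hh; X -> hh | iSS

Nullable set: {X}.
S -> FX: X nullable, giving F | FX.
Drop X -> λ.
Unchanged (no nullable symbols): S -> i; F -> Sh; F -> hh; X -> hh; X -> iSS.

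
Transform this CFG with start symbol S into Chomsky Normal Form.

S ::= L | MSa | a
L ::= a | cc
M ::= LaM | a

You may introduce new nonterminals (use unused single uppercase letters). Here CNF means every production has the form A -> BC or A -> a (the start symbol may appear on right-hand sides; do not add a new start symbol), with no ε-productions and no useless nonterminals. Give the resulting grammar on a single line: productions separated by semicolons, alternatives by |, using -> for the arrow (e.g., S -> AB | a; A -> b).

S -> a | AA | MD; A -> c; B -> a; C -> BM; D -> SB; L -> a | AA; M -> a | LC

No ε-productions.
After unit-elimination: S -> a | cc | MSa; L -> a | cc; M -> a | LaM.
TERM: introduce B -> a, A -> c and substitute in every rule of length ≥2.
BIN: M -> LBM becomes M -> LC, C -> BM; S -> MSB becomes S -> MD, D -> SB.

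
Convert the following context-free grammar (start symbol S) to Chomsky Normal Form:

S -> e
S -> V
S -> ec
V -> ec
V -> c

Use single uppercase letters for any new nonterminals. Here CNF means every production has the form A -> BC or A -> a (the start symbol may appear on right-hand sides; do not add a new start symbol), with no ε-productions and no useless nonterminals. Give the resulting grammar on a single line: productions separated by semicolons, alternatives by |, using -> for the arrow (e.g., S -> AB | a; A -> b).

No ε-productions.
After unit-elimination: S -> c | e | ec; V -> c | ec.
TERM: introduce B -> c, A -> e and substitute in every rule of length ≥2.
Drop unreachable/unproductive: V.

S -> c | e | AB; A -> e; B -> c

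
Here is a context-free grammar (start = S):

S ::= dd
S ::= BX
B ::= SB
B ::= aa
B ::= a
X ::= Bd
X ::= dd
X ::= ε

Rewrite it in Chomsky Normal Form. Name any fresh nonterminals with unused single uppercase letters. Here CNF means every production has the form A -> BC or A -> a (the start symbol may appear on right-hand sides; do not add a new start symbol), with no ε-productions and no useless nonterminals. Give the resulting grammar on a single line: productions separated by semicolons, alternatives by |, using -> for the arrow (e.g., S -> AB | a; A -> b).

S -> a | AA | BX | CC | SB; A -> a; B -> a | AA | SB; C -> d; X -> BC | CC

Nullable: {X}; after ε-elimination: S -> B | BX | dd; B -> a | SB | aa; X -> Bd | dd.
After unit-elimination: S -> a | BX | SB | aa | dd; B -> a | SB | aa; X -> Bd | dd.
TERM: introduce A -> a, C -> d and substitute in every rule of length ≥2.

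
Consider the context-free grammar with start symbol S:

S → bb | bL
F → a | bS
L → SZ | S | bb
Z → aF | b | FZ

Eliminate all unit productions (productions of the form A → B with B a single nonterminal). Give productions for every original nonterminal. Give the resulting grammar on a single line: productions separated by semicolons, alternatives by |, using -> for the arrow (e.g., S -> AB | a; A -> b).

S -> bL | bb; F -> a | bS; L -> SZ | bL | bb; Z -> b | FZ | aF

Unit productions: L->S.
Unit pairs (A ⇒* B via units): (L,S).
S: inherits non-unit rules of {S} → bL | bb.
F: inherits non-unit rules of {F} → a | bS.
L: inherits non-unit rules of {L, S} → SZ | bL | bb.
Z: inherits non-unit rules of {Z} → FZ | aF | b.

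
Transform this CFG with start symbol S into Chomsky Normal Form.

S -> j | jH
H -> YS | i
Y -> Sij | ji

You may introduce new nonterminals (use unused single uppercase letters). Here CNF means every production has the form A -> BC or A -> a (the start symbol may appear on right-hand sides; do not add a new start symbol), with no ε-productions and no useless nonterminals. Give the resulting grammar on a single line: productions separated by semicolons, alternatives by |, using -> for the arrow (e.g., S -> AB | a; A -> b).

S -> j | AH; A -> j; B -> i; C -> BA; H -> i | YS; Y -> AB | SC

No ε-productions.
No unit productions to eliminate.
TERM: introduce B -> i, A -> j and substitute in every rule of length ≥2.
BIN: Y -> SBA becomes Y -> SC, C -> BA.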